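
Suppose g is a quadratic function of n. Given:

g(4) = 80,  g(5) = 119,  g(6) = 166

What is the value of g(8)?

Write g(n) = an² + bn + c; the 3 given values yield a linear system in the 3 coefficients.
Solving, g(n) = 4n² + 3n + 4.
Then g(8) = 284.

284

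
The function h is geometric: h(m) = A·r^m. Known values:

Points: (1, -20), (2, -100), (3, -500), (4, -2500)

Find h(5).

-12500

Consecutive ratio: -100/(-20) = 5, and -500/(-100) = 5, so r = 5.
Then A·5^1 = -20 gives A = -4, and h(m) = -4·5^m.
h(5) = -4·5^5 = -12500.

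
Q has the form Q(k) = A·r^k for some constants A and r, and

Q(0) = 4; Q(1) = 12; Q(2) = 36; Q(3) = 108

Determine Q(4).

Consecutive ratio: 12/4 = 3, and 36/12 = 3, so r = 3.
Then A·3^0 = 4 gives A = 4, and Q(k) = 4·3^k.
Q(4) = 4·3^4 = 324.

324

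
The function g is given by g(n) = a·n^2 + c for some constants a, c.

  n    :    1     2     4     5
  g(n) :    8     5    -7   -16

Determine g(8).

From g(1) = 8 and g(2) = 5: 1a + c = 8 and 4a + c = 5.
Subtracting: 3a = -3, so a = -1; then c = 8 − (-1)·1 = 9.
So g(n) = -1n² + 9, and g(8) = -55.

-55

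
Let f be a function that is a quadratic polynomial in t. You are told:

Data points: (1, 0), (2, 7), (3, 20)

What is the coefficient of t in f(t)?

-2

Write f(t) = at² + bt + c; the 3 given values yield a linear system in the 3 coefficients.
Solving, f(t) = 3t² - 2t - 1.
The coefficient of t is -2.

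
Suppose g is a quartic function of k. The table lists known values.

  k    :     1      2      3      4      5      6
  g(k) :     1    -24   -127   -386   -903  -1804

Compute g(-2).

28

First differences: -25, -103, -259, -517, -901. Second differences: -78, -156, -258, -384. Third differences: -78, -102, -126. Fourth differences: -24, -24.
Level-4 differences are constant, so g has degree 4.
Fitting a degree-4 polynomial gives g(k) = -k^4 - 3k³ + 4k² - k + 2.
Then g(-2) = 28.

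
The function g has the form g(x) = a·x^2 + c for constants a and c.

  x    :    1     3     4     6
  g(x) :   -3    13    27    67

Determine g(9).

157

From g(1) = -3 and g(3) = 13: 1a + c = -3 and 9a + c = 13.
Subtracting: 8a = 16, so a = 2; then c = -3 − 2·1 = -5.
So g(x) = 2x² − 5, and g(9) = 157.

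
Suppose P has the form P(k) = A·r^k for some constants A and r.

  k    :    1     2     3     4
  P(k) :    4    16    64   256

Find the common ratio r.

Consecutive ratio: 16/4 = 4, and 64/16 = 4, so r = 4.
Then A·4^1 = 4 gives A = 1, and P(k) = 1·4^k.

4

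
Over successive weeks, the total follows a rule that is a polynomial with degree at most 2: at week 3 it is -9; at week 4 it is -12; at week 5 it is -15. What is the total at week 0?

Write the value at m as h(m).
First differences: -3, -3.
Level-1 differences are constant, so h has degree 1.
Fitting a degree-1 polynomial gives h(m) = -3m.
Then h(0) = 0.

0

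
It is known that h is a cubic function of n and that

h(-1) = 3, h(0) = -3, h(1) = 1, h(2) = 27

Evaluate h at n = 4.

193

Write h(n) = an³ + bn² + cn + d; the 4 given values yield a linear system in the 4 coefficients.
Solving, h(n) = 2n³ + 5n² - 3n - 3.
Then h(4) = 193.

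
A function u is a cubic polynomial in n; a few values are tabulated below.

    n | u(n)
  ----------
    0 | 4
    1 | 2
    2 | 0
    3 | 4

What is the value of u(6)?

112

Write u(n) = an³ + bn² + cn + d; the 4 given values yield a linear system in the 4 coefficients.
Solving, u(n) = n³ - 3n² + 4.
Then u(6) = 112.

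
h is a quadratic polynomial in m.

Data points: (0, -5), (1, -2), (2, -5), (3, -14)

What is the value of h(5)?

First differences: 3, -3, -9. Second differences: -6, -6.
Level-2 differences are constant, so h has degree 2.
Fitting a degree-2 polynomial gives h(m) = -3m² + 6m - 5.
Then h(5) = -50.

-50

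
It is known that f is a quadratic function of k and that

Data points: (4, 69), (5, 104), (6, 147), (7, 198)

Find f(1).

12

First differences: 35, 43, 51. Second differences: 8, 8.
Level-2 differences are constant, so f has degree 2.
Fitting a degree-2 polynomial gives f(k) = 4k² - k + 9.
Then f(1) = 12.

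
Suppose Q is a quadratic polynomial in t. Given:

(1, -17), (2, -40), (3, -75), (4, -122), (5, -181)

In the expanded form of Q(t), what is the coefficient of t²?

-6

Write Q(t) = at² + bt + c; the 5 given values yield a linear system in the 3 coefficients.
Solving, Q(t) = -6t² - 5t - 6.
The coefficient of t² is -6.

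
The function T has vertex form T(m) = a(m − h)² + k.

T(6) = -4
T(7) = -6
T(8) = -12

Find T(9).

First differences -2, -6; second difference -4 = 2a, so a = -2.
Expanding, the m-coefficient is −2ah = 4h; matching it to the data gives h = 6, and then k = -4.
So T(m) = -2(m − 6)² − 4.
T(9) = -2·3² − 4 = -22.

-22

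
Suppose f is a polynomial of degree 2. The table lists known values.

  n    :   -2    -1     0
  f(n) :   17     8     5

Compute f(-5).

Write f(n) = an² + bn + c; the 3 given values yield a linear system in the 3 coefficients.
Solving, f(n) = 3n² + 5.
Then f(-5) = 80.

80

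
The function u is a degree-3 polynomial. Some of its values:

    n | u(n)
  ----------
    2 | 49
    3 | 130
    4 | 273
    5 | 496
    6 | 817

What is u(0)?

First differences: 81, 143, 223, 321. Second differences: 62, 80, 98. Third differences: 18, 18.
Level-3 differences are constant, so u has degree 3.
Fitting a degree-3 polynomial gives u(n) = 3n³ + 4n² + 4n + 1.
The constant term is u(0) = 1.

1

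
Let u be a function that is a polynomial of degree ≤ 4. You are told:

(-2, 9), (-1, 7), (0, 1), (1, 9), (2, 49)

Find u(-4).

Write u(m) = am^4 + bm³ + cm² + dm + e; the 5 given values yield a linear system in the 5 coefficients.
Solving, the leading coefficient vanishes, and u(m) = 3m³ + 7m² - 2m + 1.
Then u(-4) = -71.

-71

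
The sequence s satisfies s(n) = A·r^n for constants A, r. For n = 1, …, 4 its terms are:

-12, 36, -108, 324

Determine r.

Consecutive ratio: 36/(-12) = -3, and -108/36 = -3, so r = -3.
Then A·(-3)^1 = -12 gives A = 4, and s(n) = 4·(-3)^n.

-3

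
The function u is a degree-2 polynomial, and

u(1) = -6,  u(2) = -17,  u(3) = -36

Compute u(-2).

Write u(n) = an² + bn + c; the 3 given values yield a linear system in the 3 coefficients.
Solving, u(n) = -4n² + n - 3.
Then u(-2) = -21.

-21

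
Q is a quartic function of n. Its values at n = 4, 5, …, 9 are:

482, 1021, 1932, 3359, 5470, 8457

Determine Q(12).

24954

Write Q(n) = an^4 + bn³ + cn² + dn + e; the 6 given values yield a linear system in the 5 coefficients.
Solving, Q(n) = n^4 + 2n³ + 5n² + 3n + 6.
Then Q(12) = 24954.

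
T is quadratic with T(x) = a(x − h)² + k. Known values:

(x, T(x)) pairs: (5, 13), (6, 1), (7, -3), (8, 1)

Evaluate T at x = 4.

First differences -12, -4, 4; second difference 8 = 2a, so a = 4.
Expanding, the x-coefficient is −2ah = -8h; matching it to the data gives h = 7, and then k = -3.
So T(x) = 4(x − 7)² − 3.
T(4) = 4·(-3)² − 3 = 33.

33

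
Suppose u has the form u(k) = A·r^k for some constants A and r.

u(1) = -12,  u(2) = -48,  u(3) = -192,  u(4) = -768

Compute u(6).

-12288

Consecutive ratio: -48/(-12) = 4, and -192/(-48) = 4, so r = 4.
Then A·4^1 = -12 gives A = -3, and u(k) = -3·4^k.
u(6) = -3·4^6 = -12288.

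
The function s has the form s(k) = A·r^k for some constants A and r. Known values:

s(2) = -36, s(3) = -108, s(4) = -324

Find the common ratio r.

Consecutive ratio: -108/(-36) = 3, and -324/(-108) = 3, so r = 3.
Then A·3^2 = -36 gives A = -4, and s(k) = -4·3^k.

3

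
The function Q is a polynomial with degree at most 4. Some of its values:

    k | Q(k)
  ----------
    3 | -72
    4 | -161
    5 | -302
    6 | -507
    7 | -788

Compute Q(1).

First differences: -89, -141, -205, -281. Second differences: -52, -64, -76. Third differences: -12, -12.
Level-3 differences are constant, so Q has degree 3.
Fitting a degree-3 polynomial gives Q(k) = -2k³ - 2k² - k + 3.
Then Q(1) = -2.

-2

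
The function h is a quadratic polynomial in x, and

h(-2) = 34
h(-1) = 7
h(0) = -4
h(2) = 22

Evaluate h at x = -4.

136

Write h(x) = ax² + bx + c; the 4 given values yield a linear system in the 3 coefficients.
Solving, h(x) = 8x² - 3x - 4.
Then h(-4) = 136.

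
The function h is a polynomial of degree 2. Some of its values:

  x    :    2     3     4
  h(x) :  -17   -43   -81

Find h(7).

-267

Write h(x) = ax² + bx + c; the 3 given values yield a linear system in the 3 coefficients.
Solving, h(x) = -6x² + 4x - 1.
Then h(7) = -267.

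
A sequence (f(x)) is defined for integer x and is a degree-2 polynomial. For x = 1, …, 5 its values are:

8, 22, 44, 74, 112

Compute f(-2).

First differences: 14, 22, 30, 38. Second differences: 8, 8, 8.
Level-2 differences are constant, so f has degree 2.
Fitting a degree-2 polynomial gives f(x) = 4x² + 2x + 2.
Then f(-2) = 14.

14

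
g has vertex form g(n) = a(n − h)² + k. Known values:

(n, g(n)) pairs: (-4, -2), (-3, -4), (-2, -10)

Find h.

First differences -2, -6; second difference -4 = 2a, so a = -2.
Expanding, the n-coefficient is −2ah = 4h; matching it to the data gives h = -4, and then k = -2.
So g(n) = -2(n + 4)² − 2.
Hence h = -4.

-4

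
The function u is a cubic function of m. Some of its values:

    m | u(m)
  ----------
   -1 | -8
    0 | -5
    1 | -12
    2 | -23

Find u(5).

-20

Write u(m) = am³ + bm² + cm + d; the 4 given values yield a linear system in the 4 coefficients.
Solving, u(m) = m³ - 5m² - 3m - 5.
Then u(5) = -20.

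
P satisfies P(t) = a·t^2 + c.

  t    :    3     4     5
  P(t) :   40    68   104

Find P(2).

20

From P(3) = 40 and P(4) = 68: 9a + c = 40 and 16a + c = 68.
Subtracting: 7a = 28, so a = 4; then c = 40 − 4·9 = 4.
So P(t) = 4t² + 4, and P(2) = 20.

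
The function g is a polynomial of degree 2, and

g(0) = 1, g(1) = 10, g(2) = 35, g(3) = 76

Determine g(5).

206

First differences: 9, 25, 41. Second differences: 16, 16.
Level-2 differences are constant, so g has degree 2.
Fitting a degree-2 polynomial gives g(x) = 8x² + x + 1.
Then g(5) = 206.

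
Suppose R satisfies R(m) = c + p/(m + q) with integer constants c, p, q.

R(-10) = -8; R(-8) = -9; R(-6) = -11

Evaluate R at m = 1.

(R(m) − c)(m + q) = p for each data point; the three points give a linear system in c and q, then p follows.
Solving: c = -5, q = 2, p = 24, so R(m) = -5 + 24/(m + 2).
Then R(1) = -5 + 24/3 = 3.

3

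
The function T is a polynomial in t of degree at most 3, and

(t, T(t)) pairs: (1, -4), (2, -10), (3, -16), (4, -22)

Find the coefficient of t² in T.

0

Write T(t) = at³ + bt² + ct + d; the 4 given values yield a linear system in the 4 coefficients.
Solving, the top 2 coefficients vanish, and T(t) = -6t + 2.
The coefficient of t² is 0.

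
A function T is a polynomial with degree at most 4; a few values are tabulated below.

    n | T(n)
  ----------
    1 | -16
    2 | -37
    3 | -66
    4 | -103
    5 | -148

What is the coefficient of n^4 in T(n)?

0

First differences: -21, -29, -37, -45. Second differences: -8, -8, -8.
Level-2 differences are constant, so T has degree 2.
Fitting a degree-2 polynomial gives T(n) = -4n² - 9n - 3.
The coefficient of n^4 is 0.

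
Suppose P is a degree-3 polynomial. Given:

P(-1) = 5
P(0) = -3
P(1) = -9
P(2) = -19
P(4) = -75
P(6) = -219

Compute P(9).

-705

Write P(t) = at³ + bt² + ct + d; the 6 given values yield a linear system in the 4 coefficients.
Solving, P(t) = -t³ + t² - 6t - 3.
Then P(9) = -705.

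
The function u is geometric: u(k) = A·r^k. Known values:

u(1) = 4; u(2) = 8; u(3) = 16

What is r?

Consecutive ratio: 8/4 = 2, and 16/8 = 2, so r = 2.
Then A·2^1 = 4 gives A = 2, and u(k) = 2·2^k.

2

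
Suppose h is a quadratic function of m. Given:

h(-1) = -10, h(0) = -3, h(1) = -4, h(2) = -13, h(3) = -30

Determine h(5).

-88

Write h(m) = am² + bm + c; the 5 given values yield a linear system in the 3 coefficients.
Solving, h(m) = -4m² + 3m - 3.
Then h(5) = -88.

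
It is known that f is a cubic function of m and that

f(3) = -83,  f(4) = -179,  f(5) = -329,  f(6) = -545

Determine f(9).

Write f(m) = am³ + bm² + cm + d; the 4 given values yield a linear system in the 4 coefficients.
Solving, f(m) = -2m³ - 3m² - m + 1.
Then f(9) = -1709.

-1709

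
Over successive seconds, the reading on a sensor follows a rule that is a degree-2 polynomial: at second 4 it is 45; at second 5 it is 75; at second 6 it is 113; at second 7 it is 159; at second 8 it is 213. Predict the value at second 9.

275

Write the value at x as f(x).
First differences: 30, 38, 46, 54. Second differences: 8, 8, 8.
Level-2 differences are constant, so f has degree 2.
Fitting a degree-2 polynomial gives f(x) = 4x² - 6x + 5.
Then f(9) = 275.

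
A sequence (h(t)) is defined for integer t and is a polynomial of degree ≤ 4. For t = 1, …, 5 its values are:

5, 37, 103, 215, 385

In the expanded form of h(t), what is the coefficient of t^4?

0

First differences: 32, 66, 112, 170. Second differences: 34, 46, 58. Third differences: 12, 12.
Level-3 differences are constant, so h has degree 3.
Fitting a degree-3 polynomial gives h(t) = 2t³ + 5t² + 3t - 5.
The coefficient of t^4 is 0.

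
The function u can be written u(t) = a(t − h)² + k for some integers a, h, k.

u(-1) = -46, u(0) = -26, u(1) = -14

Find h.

First differences 20, 12; second difference -8 = 2a, so a = -4.
Expanding, the t-coefficient is −2ah = 8h; matching it to the data gives h = 2, and then k = -10.
So u(t) = -4(t − 2)² − 10.
Hence h = 2.

2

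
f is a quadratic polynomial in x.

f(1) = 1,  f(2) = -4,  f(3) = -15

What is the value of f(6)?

-84

Write f(x) = ax² + bx + c; the 3 given values yield a linear system in the 3 coefficients.
Solving, f(x) = -3x² + 4x.
Then f(6) = -84.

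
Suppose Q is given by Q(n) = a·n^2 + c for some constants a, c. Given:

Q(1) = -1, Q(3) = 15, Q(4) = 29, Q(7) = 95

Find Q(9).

From Q(1) = -1 and Q(3) = 15: 1a + c = -1 and 9a + c = 15.
Subtracting: 8a = 16, so a = 2; then c = -1 − 2·1 = -3.
So Q(n) = 2n² − 3, and Q(9) = 159.

159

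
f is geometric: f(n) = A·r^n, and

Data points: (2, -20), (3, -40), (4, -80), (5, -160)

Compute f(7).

-640

Consecutive ratio: -40/(-20) = 2, and -80/(-40) = 2, so r = 2.
Then A·2^2 = -20 gives A = -5, and f(n) = -5·2^n.
f(7) = -5·2^7 = -640.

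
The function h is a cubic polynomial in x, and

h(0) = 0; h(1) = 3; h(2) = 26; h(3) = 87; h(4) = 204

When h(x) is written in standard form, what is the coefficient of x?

-1

Write h(x) = ax³ + bx² + cx + d; the 5 given values yield a linear system in the 4 coefficients.
Solving, h(x) = 3x³ + x² - x.
The coefficient of x is -1.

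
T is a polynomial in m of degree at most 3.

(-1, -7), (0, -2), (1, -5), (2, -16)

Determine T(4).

-62

First differences: 5, -3, -11. Second differences: -8, -8.
Level-2 differences are constant, so T has degree 2.
Fitting a degree-2 polynomial gives T(m) = -4m² + m - 2.
Then T(4) = -62.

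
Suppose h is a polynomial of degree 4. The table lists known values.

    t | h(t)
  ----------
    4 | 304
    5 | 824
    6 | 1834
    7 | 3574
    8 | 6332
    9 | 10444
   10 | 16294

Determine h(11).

24314

First differences: 520, 1010, 1740, 2758, 4112, 5850. Second differences: 490, 730, 1018, 1354, 1738. Third differences: 240, 288, 336, 384. Fourth differences: 48, 48, 48.
Level-4 differences are constant, so h has degree 4.
Extending the table by one column gives the next first difference 8020, so h(11) = 16294 + 8020 = 24314.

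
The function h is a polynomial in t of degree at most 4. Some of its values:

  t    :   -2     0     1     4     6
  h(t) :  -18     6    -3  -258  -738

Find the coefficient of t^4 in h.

0

Write h(t) = at^4 + bt³ + ct² + dt + e; the 5 given values yield a linear system in the 5 coefficients.
Solving, the leading coefficient vanishes, and h(t) = -2t³ - 9t² + 2t + 6.
The coefficient of t^4 is 0.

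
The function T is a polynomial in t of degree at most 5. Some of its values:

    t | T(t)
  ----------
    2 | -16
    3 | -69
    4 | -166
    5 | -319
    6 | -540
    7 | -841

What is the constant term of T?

6

Write T(t) = at^5 + bt^4 + ct³ + dt² + et + p; the 6 given values yield a linear system in the 6 coefficients.
Solving, the top 2 coefficients vanish, and T(t) = -2t³ - 4t² + 5t + 6.
The constant term is T(0) = 6.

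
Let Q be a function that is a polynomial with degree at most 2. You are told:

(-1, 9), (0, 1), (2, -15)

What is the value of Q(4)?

-31

Write Q(t) = at² + bt + c; the 3 given values yield a linear system in the 3 coefficients.
Solving, the leading coefficient vanishes, and Q(t) = -8t + 1.
Then Q(4) = -31.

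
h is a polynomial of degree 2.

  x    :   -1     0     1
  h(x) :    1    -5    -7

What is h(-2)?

11

Write h(x) = ax² + bx + c; the 3 given values yield a linear system in the 3 coefficients.
Solving, h(x) = 2x² - 4x - 5.
Then h(-2) = 11.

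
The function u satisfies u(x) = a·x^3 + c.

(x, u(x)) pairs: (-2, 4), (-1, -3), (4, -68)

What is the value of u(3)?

From u(-2) = 4 and u(-1) = -3: -8a + c = 4 and -1a + c = -3.
Subtracting: 7a = -7, so a = -1; then c = 4 − (-1)·(-8) = -4.
So u(x) = -1x³ − 4, and u(3) = -31.

-31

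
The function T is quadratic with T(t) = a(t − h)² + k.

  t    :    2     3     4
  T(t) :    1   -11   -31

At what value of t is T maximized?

First differences -12, -20; second difference -8 = 2a, so a = -4.
Expanding, the t-coefficient is −2ah = 8h; matching it to the data gives h = 1, and then k = 5.
So T(t) = -4(t − 1)² + 5.
Hence h = 1.

1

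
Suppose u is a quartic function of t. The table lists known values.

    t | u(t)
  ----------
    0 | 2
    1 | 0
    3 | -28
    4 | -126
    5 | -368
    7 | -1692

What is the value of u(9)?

Write u(t) = at^4 + bt³ + ct² + dt + e; the 6 given values yield a linear system in the 5 coefficients.
Solving, u(t) = -t^4 + 2t³ + t² - 4t + 2.
Then u(9) = -5056.

-5056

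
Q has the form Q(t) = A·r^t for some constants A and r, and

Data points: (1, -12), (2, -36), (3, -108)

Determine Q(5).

Consecutive ratio: -36/(-12) = 3, and -108/(-36) = 3, so r = 3.
Then A·3^1 = -12 gives A = -4, and Q(t) = -4·3^t.
Q(5) = -4·3^5 = -972.

-972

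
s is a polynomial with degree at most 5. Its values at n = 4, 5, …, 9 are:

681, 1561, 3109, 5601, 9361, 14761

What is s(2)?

Write s(n) = an^5 + bn^4 + cn³ + dn² + en + p; the 6 given values yield a linear system in the 6 coefficients.
Solving, the leading coefficient vanishes, and s(n) = 2n^4 + 2n³ + 2n² + 2n + 1.
Then s(2) = 61.

61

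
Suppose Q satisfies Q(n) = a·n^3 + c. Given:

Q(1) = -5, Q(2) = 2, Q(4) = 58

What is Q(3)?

21

From Q(1) = -5 and Q(2) = 2: 1a + c = -5 and 8a + c = 2.
Subtracting: 7a = 7, so a = 1; then c = -5 − 1·1 = -6.
So Q(n) = 1n³ − 6, and Q(3) = 21.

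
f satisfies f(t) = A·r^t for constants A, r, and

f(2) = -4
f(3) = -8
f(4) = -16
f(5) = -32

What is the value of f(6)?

-64

Consecutive ratio: -8/(-4) = 2, and -16/(-8) = 2, so r = 2.
Then A·2^2 = -4 gives A = -1, and f(t) = -1·2^t.
f(6) = -1·2^6 = -64.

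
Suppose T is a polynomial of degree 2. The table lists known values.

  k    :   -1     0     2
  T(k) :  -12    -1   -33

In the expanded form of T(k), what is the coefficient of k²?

-9

Write T(k) = ak² + bk + c; the 3 given values yield a linear system in the 3 coefficients.
Solving, T(k) = -9k² + 2k - 1.
The coefficient of k² is -9.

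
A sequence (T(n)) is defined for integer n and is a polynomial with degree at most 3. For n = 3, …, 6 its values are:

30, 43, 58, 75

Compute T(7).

First differences: 13, 15, 17. Second differences: 2, 2.
Level-2 differences are constant, so T has degree 2.
Fitting a degree-2 polynomial gives T(n) = n² + 6n + 3.
Then T(7) = 94.

94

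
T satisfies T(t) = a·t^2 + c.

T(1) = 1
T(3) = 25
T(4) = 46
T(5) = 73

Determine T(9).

241

From T(1) = 1 and T(3) = 25: 1a + c = 1 and 9a + c = 25.
Subtracting: 8a = 24, so a = 3; then c = 1 − 3·1 = -2.
So T(t) = 3t² − 2, and T(9) = 241.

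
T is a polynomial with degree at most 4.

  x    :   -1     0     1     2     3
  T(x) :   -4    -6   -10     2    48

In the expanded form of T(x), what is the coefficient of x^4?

0

First differences: -2, -4, 12, 46. Second differences: -2, 16, 34. Third differences: 18, 18.
Level-3 differences are constant, so T has degree 3.
Fitting a degree-3 polynomial gives T(x) = 3x³ - x² - 6x - 6.
The coefficient of x^4 is 0.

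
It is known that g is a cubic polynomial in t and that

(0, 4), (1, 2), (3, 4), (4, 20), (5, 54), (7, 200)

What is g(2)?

0

Write g(t) = at³ + bt² + ct + d; the 6 given values yield a linear system in the 4 coefficients.
Solving, g(t) = t³ - 3t² + 4.
Then g(2) = 0.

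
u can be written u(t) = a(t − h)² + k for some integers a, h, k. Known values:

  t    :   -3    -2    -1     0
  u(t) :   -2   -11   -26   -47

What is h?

-4

First differences -9, -15, -21; second difference -6 = 2a, so a = -3.
Expanding, the t-coefficient is −2ah = 6h; matching it to the data gives h = -4, and then k = 1.
So u(t) = -3(t + 4)² + 1.
Hence h = -4.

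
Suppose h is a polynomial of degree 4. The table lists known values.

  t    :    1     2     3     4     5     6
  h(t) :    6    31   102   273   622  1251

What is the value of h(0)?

-3

First differences: 25, 71, 171, 349, 629. Second differences: 46, 100, 178, 280. Third differences: 54, 78, 102. Fourth differences: 24, 24.
Level-4 differences are constant, so h has degree 4.
Fitting a degree-4 polynomial gives h(t) = t^4 - t³ + 4t² + 5t - 3.
Then h(0) = -3.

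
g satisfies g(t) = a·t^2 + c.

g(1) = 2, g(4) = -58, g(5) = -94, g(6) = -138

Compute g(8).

-250

From g(1) = 2 and g(4) = -58: 1a + c = 2 and 16a + c = -58.
Subtracting: 15a = -60, so a = -4; then c = 2 − (-4)·1 = 6.
So g(t) = -4t² + 6, and g(8) = -250.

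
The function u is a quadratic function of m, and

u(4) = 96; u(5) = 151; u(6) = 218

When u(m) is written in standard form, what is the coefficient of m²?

Write u(m) = am² + bm + c; the 3 given values yield a linear system in the 3 coefficients.
Solving, u(m) = 6m² + m - 4.
The coefficient of m² is 6.

6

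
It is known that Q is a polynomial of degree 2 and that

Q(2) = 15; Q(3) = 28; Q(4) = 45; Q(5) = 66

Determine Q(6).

First differences: 13, 17, 21. Second differences: 4, 4.
Level-2 differences are constant, so Q has degree 2.
Fitting a degree-2 polynomial gives Q(k) = 2k² + 3k + 1.
Then Q(6) = 91.

91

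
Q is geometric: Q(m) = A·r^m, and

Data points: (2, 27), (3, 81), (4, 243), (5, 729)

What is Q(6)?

2187

Consecutive ratio: 81/27 = 3, and 243/81 = 3, so r = 3.
Then A·3^2 = 27 gives A = 3, and Q(m) = 3·3^m.
Q(6) = 3·3^6 = 2187.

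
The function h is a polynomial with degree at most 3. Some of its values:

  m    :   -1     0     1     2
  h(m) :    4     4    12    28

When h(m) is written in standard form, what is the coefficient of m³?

First differences: 0, 8, 16. Second differences: 8, 8.
Level-2 differences are constant, so h has degree 2.
Fitting a degree-2 polynomial gives h(m) = 4m² + 4m + 4.
The coefficient of m³ is 0.

0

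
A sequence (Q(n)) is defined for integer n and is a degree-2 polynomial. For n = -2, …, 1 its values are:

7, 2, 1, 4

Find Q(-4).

29

First differences: -5, -1, 3. Second differences: 4, 4.
Level-2 differences are constant, so Q has degree 2.
Fitting a degree-2 polynomial gives Q(n) = 2n² + n + 1.
Then Q(-4) = 29.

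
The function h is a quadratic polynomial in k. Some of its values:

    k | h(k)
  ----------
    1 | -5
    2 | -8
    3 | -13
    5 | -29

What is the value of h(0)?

-4

Write h(k) = ak² + bk + c; the 4 given values yield a linear system in the 3 coefficients.
Solving, h(k) = -k² - 4.
Then h(0) = -4.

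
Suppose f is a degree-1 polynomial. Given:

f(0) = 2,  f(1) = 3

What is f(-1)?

Write f(t) = at + b; the 2 given values yield a linear system in the 2 coefficients.
Solving, f(t) = t + 2.
Then f(-1) = 1.

1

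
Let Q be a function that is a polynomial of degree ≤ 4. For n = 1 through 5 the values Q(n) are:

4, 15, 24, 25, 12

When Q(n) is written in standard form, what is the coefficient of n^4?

First differences: 11, 9, 1, -13. Second differences: -2, -8, -14. Third differences: -6, -6.
Level-3 differences are constant, so Q has degree 3.
Fitting a degree-3 polynomial gives Q(n) = -n³ + 5n² + 3n - 3.
The coefficient of n^4 is 0.

0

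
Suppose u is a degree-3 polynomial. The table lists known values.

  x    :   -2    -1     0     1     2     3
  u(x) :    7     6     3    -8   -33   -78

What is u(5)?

-252

First differences: -1, -3, -11, -25, -45. Second differences: -2, -8, -14, -20. Third differences: -6, -6, -6.
Level-3 differences are constant, so u has degree 3.
Fitting a degree-3 polynomial gives u(x) = -x³ - 4x² - 6x + 3.
Then u(5) = -252.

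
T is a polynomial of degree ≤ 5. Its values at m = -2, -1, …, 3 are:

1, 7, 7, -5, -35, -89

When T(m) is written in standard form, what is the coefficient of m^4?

Write T(m) = am^5 + bm^4 + cm³ + dm² + em + p; the 6 given values yield a linear system in the 6 coefficients.
Solving, the top 2 coefficients vanish, and T(m) = -m³ - 6m² - 5m + 7.
The coefficient of m^4 is 0.

0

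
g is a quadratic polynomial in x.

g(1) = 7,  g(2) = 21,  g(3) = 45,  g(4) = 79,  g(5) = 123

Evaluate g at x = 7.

241

First differences: 14, 24, 34, 44. Second differences: 10, 10, 10.
Level-2 differences are constant, so g has degree 2.
Fitting a degree-2 polynomial gives g(x) = 5x² - x + 3.
Then g(7) = 241.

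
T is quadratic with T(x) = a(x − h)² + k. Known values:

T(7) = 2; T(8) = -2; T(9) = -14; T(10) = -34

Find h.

First differences -4, -12, -20; second difference -8 = 2a, so a = -4.
Expanding, the x-coefficient is −2ah = 8h; matching it to the data gives h = 7, and then k = 2.
So T(x) = -4(x − 7)² + 2.
Hence h = 7.

7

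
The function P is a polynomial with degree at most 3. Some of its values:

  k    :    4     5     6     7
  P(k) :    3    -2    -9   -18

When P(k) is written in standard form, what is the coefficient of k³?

0

First differences: -5, -7, -9. Second differences: -2, -2.
Level-2 differences are constant, so P has degree 2.
Fitting a degree-2 polynomial gives P(k) = -k² + 4k + 3.
The coefficient of k³ is 0.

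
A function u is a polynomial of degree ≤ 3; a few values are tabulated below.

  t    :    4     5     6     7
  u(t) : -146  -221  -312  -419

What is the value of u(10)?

Write u(t) = at³ + bt² + ct + d; the 4 given values yield a linear system in the 4 coefficients.
Solving, the leading coefficient vanishes, and u(t) = -8t² - 3t - 6.
Then u(10) = -836.

-836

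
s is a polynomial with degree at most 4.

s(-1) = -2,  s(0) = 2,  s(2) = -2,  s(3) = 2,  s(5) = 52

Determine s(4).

Write s(n) = an^4 + bn³ + cn² + dn + e; the 5 given values yield a linear system in the 5 coefficients.
Solving, the leading coefficient vanishes, and s(n) = n³ - 3n² + 2.
Then s(4) = 18.

18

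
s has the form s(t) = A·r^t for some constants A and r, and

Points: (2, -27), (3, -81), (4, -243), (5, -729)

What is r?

3

Consecutive ratio: -81/(-27) = 3, and -243/(-81) = 3, so r = 3.
Then A·3^2 = -27 gives A = -3, and s(t) = -3·3^t.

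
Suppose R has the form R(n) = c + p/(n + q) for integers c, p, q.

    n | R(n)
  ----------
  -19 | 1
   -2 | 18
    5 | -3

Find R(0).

-18

(R(n) − c)(n + q) = p for each data point; the three points give a linear system in c and q, then p follows.
Solving: c = 0, q = 1, p = -18, so R(n) = -18/(n + 1).
Then R(0) = 0 − 18/1 = -18.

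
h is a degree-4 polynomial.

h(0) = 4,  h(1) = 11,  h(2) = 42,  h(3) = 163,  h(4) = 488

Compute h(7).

4547

Write h(k) = ak^4 + bk³ + ck² + dk + e; the 5 given values yield a linear system in the 5 coefficients.
Solving, h(k) = 2k^4 - k³ + k² + 5k + 4.
Then h(7) = 4547.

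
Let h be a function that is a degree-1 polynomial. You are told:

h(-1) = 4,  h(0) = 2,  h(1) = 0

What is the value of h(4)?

Write h(t) = at + b; the 3 given values yield a linear system in the 2 coefficients.
Solving, h(t) = -2t + 2.
Then h(4) = -6.

-6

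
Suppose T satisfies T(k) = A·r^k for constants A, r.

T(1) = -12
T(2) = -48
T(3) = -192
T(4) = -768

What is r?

Consecutive ratio: -48/(-12) = 4, and -192/(-48) = 4, so r = 4.
Then A·4^1 = -12 gives A = -3, and T(k) = -3·4^k.

4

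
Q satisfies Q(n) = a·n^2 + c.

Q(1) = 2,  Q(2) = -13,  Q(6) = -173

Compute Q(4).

From Q(1) = 2 and Q(2) = -13: 1a + c = 2 and 4a + c = -13.
Subtracting: 3a = -15, so a = -5; then c = 2 − (-5)·1 = 7.
So Q(n) = -5n² + 7, and Q(4) = -73.

-73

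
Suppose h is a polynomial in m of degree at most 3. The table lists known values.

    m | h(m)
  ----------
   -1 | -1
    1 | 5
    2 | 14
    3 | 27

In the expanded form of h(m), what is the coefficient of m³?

0

Write h(m) = am³ + bm² + cm + d; the 4 given values yield a linear system in the 4 coefficients.
Solving, the leading coefficient vanishes, and h(m) = 2m² + 3m.
The coefficient of m³ is 0.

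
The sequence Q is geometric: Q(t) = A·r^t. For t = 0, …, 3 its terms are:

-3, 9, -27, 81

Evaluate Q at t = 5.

729

Consecutive ratio: 9/(-3) = -3, and -27/9 = -3, so r = -3.
Then A·(-3)^0 = -3 gives A = -3, and Q(t) = -3·(-3)^t.
Q(5) = -3·(-3)^5 = 729.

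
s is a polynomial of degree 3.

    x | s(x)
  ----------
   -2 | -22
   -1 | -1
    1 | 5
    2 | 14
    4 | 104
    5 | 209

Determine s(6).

370

Write s(x) = ax³ + bx² + cx + d; the 6 given values yield a linear system in the 4 coefficients.
Solving, s(x) = 2x³ - 2x² + x + 4.
Then s(6) = 370.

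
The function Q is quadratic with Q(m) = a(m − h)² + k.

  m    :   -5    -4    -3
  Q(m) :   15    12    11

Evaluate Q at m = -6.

First differences -3, -1; second difference 2 = 2a, so a = 1.
Expanding, the m-coefficient is −2ah = -2h; matching it to the data gives h = -3, and then k = 11.
So Q(m) = 1(m + 3)² + 11.
Q(-6) = 1·(-3)² + 11 = 20.

20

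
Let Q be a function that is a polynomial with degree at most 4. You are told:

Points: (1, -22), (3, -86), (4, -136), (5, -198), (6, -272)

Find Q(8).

Write Q(n) = an^4 + bn³ + cn² + dn + e; the 5 given values yield a linear system in the 5 coefficients.
Solving, the top 2 coefficients vanish, and Q(n) = -6n² - 8n - 8.
Then Q(8) = -456.

-456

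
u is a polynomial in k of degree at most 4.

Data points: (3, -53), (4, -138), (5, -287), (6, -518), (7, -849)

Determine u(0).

First differences: -85, -149, -231, -331. Second differences: -64, -82, -100. Third differences: -18, -18.
Level-3 differences are constant, so u has degree 3.
Fitting a degree-3 polynomial gives u(k) = -3k³ + 4k² - 2k - 2.
Then u(0) = -2.

-2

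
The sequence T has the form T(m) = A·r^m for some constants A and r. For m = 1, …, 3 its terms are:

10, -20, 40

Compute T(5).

160

Consecutive ratio: -20/10 = -2, and 40/(-20) = -2, so r = -2.
Then A·(-2)^1 = 10 gives A = -5, and T(m) = -5·(-2)^m.
T(5) = -5·(-2)^5 = 160.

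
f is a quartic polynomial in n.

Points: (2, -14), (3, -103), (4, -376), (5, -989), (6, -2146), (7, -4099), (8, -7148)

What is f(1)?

-1

Write f(n) = an^4 + bn³ + cn² + dn + e; the 7 given values yield a linear system in the 5 coefficients.
Solving, f(n) = -2n^4 + 2n³ + 3n - 4.
Then f(1) = -1.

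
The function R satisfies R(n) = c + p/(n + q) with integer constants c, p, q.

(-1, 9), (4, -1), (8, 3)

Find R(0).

(R(n) − c)(n + q) = p for each data point; the three points give a linear system in c and q, then p follows.
Solving: c = 5, q = -2, p = -12, so R(n) = 5 − 12/(n − 2).
Then R(0) = 5 − 12/(-2) = 11.

11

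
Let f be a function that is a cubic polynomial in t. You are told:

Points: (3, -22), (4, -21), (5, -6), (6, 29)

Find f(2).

-15

Write f(t) = at³ + bt² + ct + d; the 4 given values yield a linear system in the 4 coefficients.
Solving, f(t) = t³ - 5t² - t - 1.
Then f(2) = -15.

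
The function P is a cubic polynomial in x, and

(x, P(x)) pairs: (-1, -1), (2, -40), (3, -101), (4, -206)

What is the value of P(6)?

Write P(x) = ax³ + bx² + cx + d; the 4 given values yield a linear system in the 4 coefficients.
Solving, P(x) = -2x³ - 4x² - 3x - 2.
Then P(6) = -596.

-596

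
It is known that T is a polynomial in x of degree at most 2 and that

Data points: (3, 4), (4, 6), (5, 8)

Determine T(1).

0

First differences: 2, 2.
Level-1 differences are constant, so T has degree 1.
Fitting a degree-1 polynomial gives T(x) = 2x - 2.
Then T(1) = 0.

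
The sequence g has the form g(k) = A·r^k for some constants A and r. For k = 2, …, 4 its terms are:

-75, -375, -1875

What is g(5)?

Consecutive ratio: -375/(-75) = 5, and -1875/(-375) = 5, so r = 5.
Then A·5^2 = -75 gives A = -3, and g(k) = -3·5^k.
g(5) = -3·5^5 = -9375.

-9375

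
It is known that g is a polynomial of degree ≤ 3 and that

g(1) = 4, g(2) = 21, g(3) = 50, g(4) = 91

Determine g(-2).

First differences: 17, 29, 41. Second differences: 12, 12.
Level-2 differences are constant, so g has degree 2.
Fitting a degree-2 polynomial gives g(k) = 6k² - k - 1.
Then g(-2) = 25.

25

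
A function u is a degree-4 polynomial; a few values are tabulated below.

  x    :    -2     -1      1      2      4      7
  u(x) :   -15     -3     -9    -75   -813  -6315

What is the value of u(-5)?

Write u(x) = ax^4 + bx³ + cx² + dx + e; the 6 given values yield a linear system in the 5 coefficients.
Solving, u(x) = -2x^4 - 4x³ - 3x² + x - 1.
Then u(-5) = -831.

-831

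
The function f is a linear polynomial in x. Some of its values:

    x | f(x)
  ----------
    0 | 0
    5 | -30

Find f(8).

Write f(x) = ax + b; the 2 given values yield a linear system in the 2 coefficients.
Solving, f(x) = -6x.
Then f(8) = -48.

-48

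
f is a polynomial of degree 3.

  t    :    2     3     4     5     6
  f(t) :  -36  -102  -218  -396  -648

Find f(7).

-986

Write f(t) = at³ + bt² + ct + d; the 5 given values yield a linear system in the 4 coefficients.
Solving, f(t) = -2t³ - 7t² + 7t - 6.
Then f(7) = -986.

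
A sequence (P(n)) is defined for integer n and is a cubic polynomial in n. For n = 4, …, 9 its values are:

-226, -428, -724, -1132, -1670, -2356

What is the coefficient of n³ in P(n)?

First differences: -202, -296, -408, -538, -686. Second differences: -94, -112, -130, -148. Third differences: -18, -18, -18.
Level-3 differences are constant, so P has degree 3.
Fitting a degree-3 polynomial gives P(n) = -3n³ - 2n² - n + 2.
The coefficient of n³ is -3.

-3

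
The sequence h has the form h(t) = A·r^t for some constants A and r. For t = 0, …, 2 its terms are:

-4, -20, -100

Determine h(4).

Consecutive ratio: -20/(-4) = 5, and -100/(-20) = 5, so r = 5.
Then A·5^0 = -4 gives A = -4, and h(t) = -4·5^t.
h(4) = -4·5^4 = -2500.

-2500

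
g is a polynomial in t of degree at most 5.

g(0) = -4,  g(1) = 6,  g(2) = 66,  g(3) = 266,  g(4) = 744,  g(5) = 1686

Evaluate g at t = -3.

First differences: 10, 60, 200, 478, 942. Second differences: 50, 140, 278, 464. Third differences: 90, 138, 186. Fourth differences: 48, 48.
Level-4 differences are constant, so g has degree 4.
Fitting a degree-4 polynomial gives g(t) = 2t^4 + 3t³ + 2t² + 3t - 4.
Then g(-3) = 86.

86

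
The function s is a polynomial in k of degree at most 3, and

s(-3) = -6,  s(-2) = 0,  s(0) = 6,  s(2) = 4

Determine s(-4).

-14

Write s(k) = ak³ + bk² + ck + d; the 4 given values yield a linear system in the 4 coefficients.
Solving, the leading coefficient vanishes, and s(k) = -k² + k + 6.
Then s(-4) = -14.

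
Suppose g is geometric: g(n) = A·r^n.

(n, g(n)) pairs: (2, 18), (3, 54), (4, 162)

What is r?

Consecutive ratio: 54/18 = 3, and 162/54 = 3, so r = 3.
Then A·3^2 = 18 gives A = 2, and g(n) = 2·3^n.

3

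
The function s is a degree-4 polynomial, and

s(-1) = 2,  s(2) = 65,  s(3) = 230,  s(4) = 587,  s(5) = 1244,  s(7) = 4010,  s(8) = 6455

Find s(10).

Write s(t) = at^4 + bt³ + ct² + dt + e; the 7 given values yield a linear system in the 5 coefficients.
Solving, s(t) = t^4 + 4t³ + 5t² - t - 1.
Then s(10) = 14489.

14489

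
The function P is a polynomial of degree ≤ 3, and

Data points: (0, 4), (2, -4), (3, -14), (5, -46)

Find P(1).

2

Write P(m) = am³ + bm² + cm + d; the 4 given values yield a linear system in the 4 coefficients.
Solving, the leading coefficient vanishes, and P(m) = -2m² + 4.
Then P(1) = 2.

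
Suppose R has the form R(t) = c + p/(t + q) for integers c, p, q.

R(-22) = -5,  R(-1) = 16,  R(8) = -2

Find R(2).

(R(t) − c)(t + q) = p for each data point; the three points give a linear system in c and q, then p follows.
Solving: c = -4, q = 2, p = 20, so R(t) = -4 + 20/(t + 2).
Then R(2) = -4 + 20/4 = 1.

1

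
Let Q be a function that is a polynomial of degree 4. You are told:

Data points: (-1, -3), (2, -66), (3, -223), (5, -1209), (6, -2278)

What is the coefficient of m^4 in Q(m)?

Write Q(m) = am^4 + bm³ + cm² + dm + e; the 5 given values yield a linear system in the 5 coefficients.
Solving, Q(m) = -m^4 - 4m³ - 3m² - m - 4.
The coefficient of m^4 is -1.

-1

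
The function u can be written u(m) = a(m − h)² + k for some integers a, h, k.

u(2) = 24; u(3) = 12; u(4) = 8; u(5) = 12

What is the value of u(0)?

72

First differences -12, -4, 4; second difference 8 = 2a, so a = 4.
Expanding, the m-coefficient is −2ah = -8h; matching it to the data gives h = 4, and then k = 8.
So u(m) = 4(m − 4)² + 8.
u(0) = 4·(-4)² + 8 = 72.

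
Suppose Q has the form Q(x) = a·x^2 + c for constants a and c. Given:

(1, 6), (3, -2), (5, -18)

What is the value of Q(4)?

From Q(1) = 6 and Q(3) = -2: 1a + c = 6 and 9a + c = -2.
Subtracting: 8a = -8, so a = -1; then c = 6 − (-1)·1 = 7.
So Q(x) = -1x² + 7, and Q(4) = -9.

-9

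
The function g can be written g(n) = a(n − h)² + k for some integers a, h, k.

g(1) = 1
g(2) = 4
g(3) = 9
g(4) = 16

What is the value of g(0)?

0

First differences 3, 5, 7; second difference 2 = 2a, so a = 1.
Expanding, the n-coefficient is −2ah = -2h; matching it to the data gives h = 0, and then k = 0.
So g(n) = 1(n + 0)² + 0.
g(0) = 1·0² + 0 = 0.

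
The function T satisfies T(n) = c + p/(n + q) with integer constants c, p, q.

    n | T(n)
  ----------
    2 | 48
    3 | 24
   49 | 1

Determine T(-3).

(T(n) − c)(n + q) = p for each data point; the three points give a linear system in c and q, then p follows.
Solving: c = 0, q = -1, p = 48, so T(n) = 48/(n − 1).
Then T(-3) = 0 + 48/(-4) = -12.

-12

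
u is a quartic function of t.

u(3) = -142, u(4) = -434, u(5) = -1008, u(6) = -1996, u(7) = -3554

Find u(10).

-13568

Write u(t) = at^4 + bt³ + ct² + dt + e; the 5 given values yield a linear system in the 5 coefficients.
Solving, u(t) = -t^4 - 4t³ + 4t² + 3t + 2.
Then u(10) = -13568.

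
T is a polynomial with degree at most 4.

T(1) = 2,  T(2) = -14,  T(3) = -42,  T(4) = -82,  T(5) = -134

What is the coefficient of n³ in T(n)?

0

First differences: -16, -28, -40, -52. Second differences: -12, -12, -12.
Level-2 differences are constant, so T has degree 2.
Fitting a degree-2 polynomial gives T(n) = -6n² + 2n + 6.
The coefficient of n³ is 0.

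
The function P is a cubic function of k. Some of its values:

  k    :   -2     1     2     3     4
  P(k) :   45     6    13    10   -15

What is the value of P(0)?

1

Write P(k) = ak³ + bk² + ck + d; the 5 given values yield a linear system in the 4 coefficients.
Solving, P(k) = -2k³ + 7k² + 1.
Then P(0) = 1.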